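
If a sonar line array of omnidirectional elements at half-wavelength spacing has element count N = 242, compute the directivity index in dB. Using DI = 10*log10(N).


23.84 dB


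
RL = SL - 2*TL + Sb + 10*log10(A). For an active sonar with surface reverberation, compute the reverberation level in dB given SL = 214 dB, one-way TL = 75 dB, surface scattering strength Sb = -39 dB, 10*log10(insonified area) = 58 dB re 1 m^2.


RL = SL - 2*TL + Sb + 10*log10(A) = 214 - 2*75 + (-39) + 58 = 83

83 dB


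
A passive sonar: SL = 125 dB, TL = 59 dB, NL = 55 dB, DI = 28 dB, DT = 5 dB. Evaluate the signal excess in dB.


34 dB


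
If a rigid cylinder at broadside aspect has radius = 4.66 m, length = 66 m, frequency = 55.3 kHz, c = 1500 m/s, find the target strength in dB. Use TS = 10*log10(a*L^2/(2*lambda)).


lambda = 1500/55300 = 0.02712 m
TS = 10*log10(4.66*66^2/(2*0.02712)) = 55.73

55.73 dB


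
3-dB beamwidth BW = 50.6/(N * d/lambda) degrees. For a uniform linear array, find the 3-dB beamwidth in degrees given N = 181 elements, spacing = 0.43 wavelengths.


0.65 deg


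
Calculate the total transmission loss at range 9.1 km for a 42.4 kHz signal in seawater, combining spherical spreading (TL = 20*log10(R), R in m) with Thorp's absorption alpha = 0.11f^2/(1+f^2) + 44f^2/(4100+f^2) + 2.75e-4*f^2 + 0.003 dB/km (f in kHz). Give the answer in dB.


Step 1 (Thorp): alpha = 0.11*1797.76/(1+1797.76) + 44*1797.76/(4100+1797.76) + 2.75e-4*1797.76 + 0.003 = 14.0194 dB/km
Step 2: TL_spread = 20*log10(9100) = 79.18 dB
Step 3: TL_abs = alpha*R = 14.0194 * 9.1 = 127.58 dB
Step 4: TL_total = 79.18 + 127.58 = 206.76

206.76 dB


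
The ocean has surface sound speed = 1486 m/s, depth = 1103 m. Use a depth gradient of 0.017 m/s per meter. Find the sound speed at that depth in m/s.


c = 1486 + 0.017 * 1103 = 1504.751

1504.751 m/s


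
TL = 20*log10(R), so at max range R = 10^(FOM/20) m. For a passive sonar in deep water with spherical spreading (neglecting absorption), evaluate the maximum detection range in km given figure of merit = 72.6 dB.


At max range FOM = TL, so 20*log10(R) = 72.6
R = 10^(72.6/20) = 4265.8 m = 4.27 km

4.27 km


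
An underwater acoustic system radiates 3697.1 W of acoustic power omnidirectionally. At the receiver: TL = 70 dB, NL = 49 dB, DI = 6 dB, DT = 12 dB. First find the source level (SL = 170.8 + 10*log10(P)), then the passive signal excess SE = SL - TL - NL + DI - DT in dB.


Step 1: SL = 170.8 + 10*log10(3697.1) = 206.48 dB
Step 2: SE = SL - TL - NL + DI - DT = 206.48 - 70 - 49 + 6 - 12 = 81.48

81.48 dB


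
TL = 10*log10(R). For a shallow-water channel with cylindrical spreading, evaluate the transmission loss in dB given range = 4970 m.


36.96 dB


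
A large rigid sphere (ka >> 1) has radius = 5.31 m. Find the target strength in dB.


8.48 dB


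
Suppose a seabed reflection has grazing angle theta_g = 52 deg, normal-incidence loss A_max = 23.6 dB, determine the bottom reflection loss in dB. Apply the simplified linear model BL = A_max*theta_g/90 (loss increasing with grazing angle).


BL = A_max * theta_g / 90 = 23.6 * 52 / 90 = 13.64

13.64 dB


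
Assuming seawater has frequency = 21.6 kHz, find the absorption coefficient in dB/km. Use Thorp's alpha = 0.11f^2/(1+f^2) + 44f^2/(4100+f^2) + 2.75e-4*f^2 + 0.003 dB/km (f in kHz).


4.736 dB/km


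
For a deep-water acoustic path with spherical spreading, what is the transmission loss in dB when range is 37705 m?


TL = 20*log10(37705) = 91.53

91.53 dB


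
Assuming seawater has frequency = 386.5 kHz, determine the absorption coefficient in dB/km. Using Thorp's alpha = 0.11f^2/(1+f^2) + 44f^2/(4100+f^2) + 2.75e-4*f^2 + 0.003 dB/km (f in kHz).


84.018 dB/km


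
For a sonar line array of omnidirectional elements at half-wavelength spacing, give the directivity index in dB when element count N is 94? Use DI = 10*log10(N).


DI = 10*log10(94) = 19.73

19.73 dB


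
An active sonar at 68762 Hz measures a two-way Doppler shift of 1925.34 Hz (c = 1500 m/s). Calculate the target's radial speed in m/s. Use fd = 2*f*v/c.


From fd = 2*f*v/c, v = c*fd/(2*f) = 1500 * 1925.34 / (2*68762) = 21.0

21.0 m/s


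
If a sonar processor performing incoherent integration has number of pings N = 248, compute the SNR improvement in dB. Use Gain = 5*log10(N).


Gain = 5*log10(248) = 11.97

11.97 dB


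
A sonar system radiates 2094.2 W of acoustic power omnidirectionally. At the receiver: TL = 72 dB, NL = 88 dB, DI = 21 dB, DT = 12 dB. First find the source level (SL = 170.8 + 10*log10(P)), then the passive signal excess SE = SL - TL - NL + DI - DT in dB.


Step 1: SL = 170.8 + 10*log10(2094.2) = 204.01 dB
Step 2: SE = SL - TL - NL + DI - DT = 204.01 - 72 - 88 + 21 - 12 = 53.01

53.01 dB


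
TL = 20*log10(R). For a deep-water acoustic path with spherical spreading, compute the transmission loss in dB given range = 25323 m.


88.07 dB


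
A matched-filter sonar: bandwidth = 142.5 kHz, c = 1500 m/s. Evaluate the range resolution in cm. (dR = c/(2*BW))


0.53 cm


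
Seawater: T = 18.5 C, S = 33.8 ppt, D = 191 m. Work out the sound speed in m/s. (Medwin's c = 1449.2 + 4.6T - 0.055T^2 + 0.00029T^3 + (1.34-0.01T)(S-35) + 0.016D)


c = 1449.2 + 4.6*18.5 - 0.055*18.5^2 + 0.00029*18.5^3 + (1.34 - 0.01*18.5)*(33.8 - 35) + 0.016*191 = 1518.98

1518.98 m/s


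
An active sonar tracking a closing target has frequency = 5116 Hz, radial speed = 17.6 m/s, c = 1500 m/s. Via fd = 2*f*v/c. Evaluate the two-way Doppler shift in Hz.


120.06 Hz


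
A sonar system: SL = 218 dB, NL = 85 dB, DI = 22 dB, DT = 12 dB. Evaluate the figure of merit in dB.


143 dB


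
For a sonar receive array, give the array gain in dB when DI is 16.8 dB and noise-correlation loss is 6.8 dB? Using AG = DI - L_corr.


AG = DI - L_corr = 16.8 - 6.8 = 10.0

10.0 dB


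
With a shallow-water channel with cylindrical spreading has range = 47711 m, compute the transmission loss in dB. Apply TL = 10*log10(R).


46.79 dB


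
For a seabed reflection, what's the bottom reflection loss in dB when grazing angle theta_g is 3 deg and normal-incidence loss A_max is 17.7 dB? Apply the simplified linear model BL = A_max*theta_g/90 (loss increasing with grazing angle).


BL = A_max * theta_g / 90 = 17.7 * 3 / 90 = 0.59

0.59 dB


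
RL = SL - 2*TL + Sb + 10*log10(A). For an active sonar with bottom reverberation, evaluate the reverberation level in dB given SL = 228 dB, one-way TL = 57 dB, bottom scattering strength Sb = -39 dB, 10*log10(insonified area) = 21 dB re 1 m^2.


RL = SL - 2*TL + Sb + 10*log10(A) = 228 - 2*57 + (-39) + 21 = 96

96 dB


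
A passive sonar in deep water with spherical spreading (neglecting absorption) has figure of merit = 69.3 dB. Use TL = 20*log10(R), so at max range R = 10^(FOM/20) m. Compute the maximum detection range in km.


At max range FOM = TL, so 20*log10(R) = 69.3
R = 10^(69.3/20) = 2917.43 m = 2.92 km

2.92 km


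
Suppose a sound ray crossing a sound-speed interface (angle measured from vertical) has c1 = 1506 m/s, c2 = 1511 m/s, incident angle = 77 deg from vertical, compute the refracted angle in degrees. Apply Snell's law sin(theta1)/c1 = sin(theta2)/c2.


77.85 deg


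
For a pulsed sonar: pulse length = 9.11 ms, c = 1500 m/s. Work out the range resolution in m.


6.8325 m


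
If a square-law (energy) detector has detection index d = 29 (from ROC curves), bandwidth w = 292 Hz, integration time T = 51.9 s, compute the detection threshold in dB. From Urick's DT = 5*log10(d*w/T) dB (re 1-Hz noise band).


DT = 5*log10(d*w/T) = 5*log10(29 * 292 / 51.9) = 5*log10(163.16) = 11.06

11.06 dB


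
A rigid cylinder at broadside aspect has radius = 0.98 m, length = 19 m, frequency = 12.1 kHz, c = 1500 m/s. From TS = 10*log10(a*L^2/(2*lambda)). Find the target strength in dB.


lambda = 1500/12100 = 0.12397 m
TS = 10*log10(0.98*19^2/(2*0.12397)) = 31.54

31.54 dB


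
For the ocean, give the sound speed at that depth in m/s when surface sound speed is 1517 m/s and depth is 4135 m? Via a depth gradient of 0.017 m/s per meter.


c = 1517 + 0.017 * 4135 = 1587.295

1587.295 m/s


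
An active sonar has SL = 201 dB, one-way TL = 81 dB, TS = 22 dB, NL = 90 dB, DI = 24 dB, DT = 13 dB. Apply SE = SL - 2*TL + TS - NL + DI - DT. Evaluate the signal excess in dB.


-18 dB


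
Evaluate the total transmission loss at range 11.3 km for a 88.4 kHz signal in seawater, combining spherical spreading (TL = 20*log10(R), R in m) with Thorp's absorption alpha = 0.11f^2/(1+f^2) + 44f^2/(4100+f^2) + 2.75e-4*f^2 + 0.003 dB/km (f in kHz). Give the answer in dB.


Step 1 (Thorp): alpha = 0.11*7814.56/(1+7814.56) + 44*7814.56/(4100+7814.56) + 2.75e-4*7814.56 + 0.003 = 31.1209 dB/km
Step 2: TL_spread = 20*log10(11300) = 81.06 dB
Step 3: TL_abs = alpha*R = 31.1209 * 11.3 = 351.67 dB
Step 4: TL_total = 81.06 + 351.67 = 432.73

432.73 dB


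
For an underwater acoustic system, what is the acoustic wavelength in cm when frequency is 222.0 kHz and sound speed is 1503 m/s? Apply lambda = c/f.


0.68 cm


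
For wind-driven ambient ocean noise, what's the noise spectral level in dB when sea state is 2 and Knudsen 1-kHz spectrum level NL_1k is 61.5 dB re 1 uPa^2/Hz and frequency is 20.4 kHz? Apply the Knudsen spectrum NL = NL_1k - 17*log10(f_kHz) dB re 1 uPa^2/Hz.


39.24 dB


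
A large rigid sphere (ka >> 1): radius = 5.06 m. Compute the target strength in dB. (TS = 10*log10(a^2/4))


TS = 10*log10(5.06^2 / 4) = 10*log10(6.4009) = 8.06

8.06 dB


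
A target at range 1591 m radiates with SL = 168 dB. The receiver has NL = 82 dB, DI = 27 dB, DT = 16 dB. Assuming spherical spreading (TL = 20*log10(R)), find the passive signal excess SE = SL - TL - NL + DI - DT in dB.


Step 1: TL = 20*log10(1591) = 64.03 dB
Step 2: SE = 168 - 64.03 - 82 + 27 - 16 = 32.97

32.97 dB


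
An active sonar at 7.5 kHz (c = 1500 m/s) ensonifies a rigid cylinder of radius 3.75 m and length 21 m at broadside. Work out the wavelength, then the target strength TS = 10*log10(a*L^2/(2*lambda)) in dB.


Step 1: lambda = c/f = 1500/7500 = 0.2 m
Step 2: TS = 10*log10(a*L^2/(2*lambda)) = 10*log10(3.75*21^2/(2*0.2)) = 36.16

36.16 dB


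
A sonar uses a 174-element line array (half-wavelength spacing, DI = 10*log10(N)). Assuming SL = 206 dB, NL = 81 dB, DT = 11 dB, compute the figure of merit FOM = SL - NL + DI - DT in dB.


Step 1: DI = 10*log10(174) = 22.41 dB
Step 2: FOM = SL - NL + DI - DT = 206 - 81 + 22.41 - 11 = 136.41

136.41 dB


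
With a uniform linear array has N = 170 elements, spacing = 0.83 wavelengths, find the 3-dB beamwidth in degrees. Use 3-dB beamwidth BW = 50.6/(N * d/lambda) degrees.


BW = 50.6 / (170 * 0.83) = 50.6 / 141.1 = 0.36

0.36 deg


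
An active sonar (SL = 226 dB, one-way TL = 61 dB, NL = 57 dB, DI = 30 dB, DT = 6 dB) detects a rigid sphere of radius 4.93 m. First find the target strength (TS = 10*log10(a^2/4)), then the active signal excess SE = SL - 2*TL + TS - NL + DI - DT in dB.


Step 1: TS = 10*log10(4.93^2/4) = 7.84 dB
Step 2: SE = SL - 2*TL + TS - NL + DI - DT = 226 - 2*61 + (7.84) - 57 + 30 - 6 = 78.84

78.84 dB


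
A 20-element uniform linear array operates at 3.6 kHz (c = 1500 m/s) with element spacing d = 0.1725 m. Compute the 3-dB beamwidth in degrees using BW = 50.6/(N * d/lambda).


Step 1: lambda = 1500/3600 = 0.41667 m
Step 2: d/lambda = 0.1725/0.41667 = 0.414
Step 3: BW = 50.6/(N * d/lambda) = 50.6/(20 * 0.414) = 6.11

6.11 deg


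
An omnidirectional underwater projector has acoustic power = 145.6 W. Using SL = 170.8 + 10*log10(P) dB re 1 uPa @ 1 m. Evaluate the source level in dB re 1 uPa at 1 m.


SL = 170.8 + 10*log10(145.6) = 170.8 + 21.63 = 192.43

192.43 dB


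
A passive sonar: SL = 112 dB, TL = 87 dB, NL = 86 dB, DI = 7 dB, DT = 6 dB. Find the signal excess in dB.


-60 dB


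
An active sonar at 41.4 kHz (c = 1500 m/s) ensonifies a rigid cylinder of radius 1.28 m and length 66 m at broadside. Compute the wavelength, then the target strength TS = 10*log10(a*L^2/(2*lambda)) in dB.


Step 1: lambda = c/f = 1500/41400 = 0.03623 m
Step 2: TS = 10*log10(a*L^2/(2*lambda)) = 10*log10(1.28*66^2/(2*0.03623)) = 48.86

48.86 dB


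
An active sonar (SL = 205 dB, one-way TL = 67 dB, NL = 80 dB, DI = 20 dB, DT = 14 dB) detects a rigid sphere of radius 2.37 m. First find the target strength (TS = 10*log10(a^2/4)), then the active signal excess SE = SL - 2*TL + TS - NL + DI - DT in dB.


Step 1: TS = 10*log10(2.37^2/4) = 1.47 dB
Step 2: SE = SL - 2*TL + TS - NL + DI - DT = 205 - 2*67 + (1.47) - 80 + 20 - 14 = -1.53

-1.53 dB


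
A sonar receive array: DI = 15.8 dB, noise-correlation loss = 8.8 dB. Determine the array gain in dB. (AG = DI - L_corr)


AG = DI - L_corr = 15.8 - 8.8 = 7.0

7.0 dB


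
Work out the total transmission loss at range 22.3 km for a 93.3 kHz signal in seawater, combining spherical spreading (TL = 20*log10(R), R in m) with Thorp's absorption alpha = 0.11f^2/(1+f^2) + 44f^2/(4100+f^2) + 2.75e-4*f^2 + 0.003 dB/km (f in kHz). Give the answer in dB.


Step 1 (Thorp): alpha = 0.11*8704.89/(1+8704.89) + 44*8704.89/(4100+8704.89) + 2.75e-4*8704.89 + 0.003 = 32.4185 dB/km
Step 2: TL_spread = 20*log10(22300) = 86.97 dB
Step 3: TL_abs = alpha*R = 32.4185 * 22.3 = 722.93 dB
Step 4: TL_total = 86.97 + 722.93 = 809.9

809.9 dB


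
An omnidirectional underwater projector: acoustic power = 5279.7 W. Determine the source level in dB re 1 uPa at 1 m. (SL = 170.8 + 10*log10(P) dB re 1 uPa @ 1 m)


208.03 dB


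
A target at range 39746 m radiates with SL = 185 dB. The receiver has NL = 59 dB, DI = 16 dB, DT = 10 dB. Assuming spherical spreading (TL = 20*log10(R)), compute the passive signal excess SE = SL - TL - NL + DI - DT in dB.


Step 1: TL = 20*log10(39746) = 91.99 dB
Step 2: SE = 185 - 91.99 - 59 + 16 - 10 = 40.01

40.01 dB


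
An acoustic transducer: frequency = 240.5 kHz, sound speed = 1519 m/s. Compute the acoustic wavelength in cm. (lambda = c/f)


lambda = c/f = 1519 / 240500 = 0.0063 m = 0.63 cm

0.63 cm


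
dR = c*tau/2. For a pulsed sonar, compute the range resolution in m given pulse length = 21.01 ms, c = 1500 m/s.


dR = c*tau/2 = 1500 * 21.01e-3 / 2 = 15.7575

15.7575 m


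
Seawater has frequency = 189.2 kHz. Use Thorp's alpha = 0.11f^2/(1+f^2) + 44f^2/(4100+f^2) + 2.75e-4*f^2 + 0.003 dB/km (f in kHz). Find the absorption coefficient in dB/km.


f^2 = 35796.64
alpha = 0.11*35796.64/(1+35796.64) + 44*35796.64/(4100+35796.64) + 2.75e-4*35796.64 + 0.003 = 49.435

49.435 dB/km


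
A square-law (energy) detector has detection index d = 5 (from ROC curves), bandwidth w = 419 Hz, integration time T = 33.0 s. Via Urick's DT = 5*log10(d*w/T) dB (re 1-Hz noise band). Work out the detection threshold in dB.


9.01 dB


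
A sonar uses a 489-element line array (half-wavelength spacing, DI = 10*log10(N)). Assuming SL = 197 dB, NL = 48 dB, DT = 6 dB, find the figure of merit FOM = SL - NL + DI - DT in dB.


Step 1: DI = 10*log10(489) = 26.89 dB
Step 2: FOM = SL - NL + DI - DT = 197 - 48 + 26.89 - 6 = 169.89

169.89 dB


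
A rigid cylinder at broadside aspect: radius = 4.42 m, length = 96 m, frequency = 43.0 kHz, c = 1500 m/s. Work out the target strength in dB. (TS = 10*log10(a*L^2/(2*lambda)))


lambda = 1500/43000 = 0.03488 m
TS = 10*log10(4.42*96^2/(2*0.03488)) = 57.66

57.66 dB


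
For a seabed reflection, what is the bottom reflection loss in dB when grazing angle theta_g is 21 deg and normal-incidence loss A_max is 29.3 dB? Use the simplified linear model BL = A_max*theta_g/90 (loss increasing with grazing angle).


BL = A_max * theta_g / 90 = 29.3 * 21 / 90 = 6.84

6.84 dB


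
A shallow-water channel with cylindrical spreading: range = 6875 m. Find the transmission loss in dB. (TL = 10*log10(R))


38.37 dB


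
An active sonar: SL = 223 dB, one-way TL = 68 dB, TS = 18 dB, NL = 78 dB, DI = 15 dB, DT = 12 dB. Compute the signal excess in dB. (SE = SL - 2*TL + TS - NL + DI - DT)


30 dB


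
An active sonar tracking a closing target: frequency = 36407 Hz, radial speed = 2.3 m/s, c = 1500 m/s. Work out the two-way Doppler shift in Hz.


fd = 2*f*v/c = 2 * 36407 * 2.3 / 1500 = 111.65

111.65 Hz


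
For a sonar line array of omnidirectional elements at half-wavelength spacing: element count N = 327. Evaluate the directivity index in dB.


DI = 10*log10(327) = 25.15

25.15 dB


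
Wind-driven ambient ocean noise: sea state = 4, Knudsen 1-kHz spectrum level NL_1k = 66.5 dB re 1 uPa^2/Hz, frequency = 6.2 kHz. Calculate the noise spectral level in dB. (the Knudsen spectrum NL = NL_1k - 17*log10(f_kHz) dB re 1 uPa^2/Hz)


NL = NL_1k - 17*log10(f_kHz) = 66.5 - 17*log10(6.2) = 66.5 - (13.47) = 53.03

53.03 dB


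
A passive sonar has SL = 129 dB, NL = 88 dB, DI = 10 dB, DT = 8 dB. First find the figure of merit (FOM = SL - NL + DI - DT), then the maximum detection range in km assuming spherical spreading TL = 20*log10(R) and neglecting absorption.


Step 1: FOM = SL - NL + DI - DT = 129 - 88 + 10 - 8 = 43 dB
Step 2: at max range FOM = TL = 20*log10(R), so R = 10^(43/20) = 141.25 m = 0.14 km

0.14 km


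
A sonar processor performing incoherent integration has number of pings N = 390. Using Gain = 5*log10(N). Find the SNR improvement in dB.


Gain = 5*log10(390) = 12.96

12.96 dB


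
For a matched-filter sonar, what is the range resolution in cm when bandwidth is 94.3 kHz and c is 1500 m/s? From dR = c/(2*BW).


0.8 cm


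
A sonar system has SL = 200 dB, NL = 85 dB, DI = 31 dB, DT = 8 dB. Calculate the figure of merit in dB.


138 dB


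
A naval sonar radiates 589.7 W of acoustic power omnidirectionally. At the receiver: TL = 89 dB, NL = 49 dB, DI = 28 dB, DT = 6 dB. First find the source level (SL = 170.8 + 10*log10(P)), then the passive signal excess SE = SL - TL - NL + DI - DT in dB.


Step 1: SL = 170.8 + 10*log10(589.7) = 198.51 dB
Step 2: SE = SL - TL - NL + DI - DT = 198.51 - 89 - 49 + 28 - 6 = 82.51

82.51 dB


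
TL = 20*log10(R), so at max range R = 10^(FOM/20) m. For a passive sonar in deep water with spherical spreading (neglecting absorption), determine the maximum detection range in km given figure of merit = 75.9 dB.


6.24 km


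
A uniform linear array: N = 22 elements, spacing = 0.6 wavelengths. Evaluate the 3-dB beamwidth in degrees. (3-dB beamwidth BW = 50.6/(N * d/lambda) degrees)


BW = 50.6 / (22 * 0.6) = 50.6 / 13.2 = 3.83

3.83 deg


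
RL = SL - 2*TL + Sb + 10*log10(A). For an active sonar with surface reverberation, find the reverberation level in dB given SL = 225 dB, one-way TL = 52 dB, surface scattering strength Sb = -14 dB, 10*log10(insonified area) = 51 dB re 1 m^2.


RL = SL - 2*TL + Sb + 10*log10(A) = 225 - 2*52 + (-14) + 51 = 158

158 dB


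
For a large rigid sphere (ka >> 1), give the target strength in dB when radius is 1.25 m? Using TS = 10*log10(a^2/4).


-4.08 dB


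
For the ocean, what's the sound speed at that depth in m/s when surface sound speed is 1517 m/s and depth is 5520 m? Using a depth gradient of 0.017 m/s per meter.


1610.84 m/s


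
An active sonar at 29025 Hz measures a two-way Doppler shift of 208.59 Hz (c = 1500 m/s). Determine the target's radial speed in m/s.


5.39 m/s


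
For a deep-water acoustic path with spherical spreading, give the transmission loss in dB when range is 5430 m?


TL = 20*log10(5430) = 74.7

74.7 dB


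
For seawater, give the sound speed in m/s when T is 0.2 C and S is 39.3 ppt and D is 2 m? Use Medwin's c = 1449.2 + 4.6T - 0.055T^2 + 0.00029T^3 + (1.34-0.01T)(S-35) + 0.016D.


1455.9 m/s


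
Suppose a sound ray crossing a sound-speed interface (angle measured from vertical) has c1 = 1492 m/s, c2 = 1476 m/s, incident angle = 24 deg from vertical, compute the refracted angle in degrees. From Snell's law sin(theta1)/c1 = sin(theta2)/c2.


23.73 deg


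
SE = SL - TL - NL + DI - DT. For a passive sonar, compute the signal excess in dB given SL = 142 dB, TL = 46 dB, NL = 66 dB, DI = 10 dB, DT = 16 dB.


24 dB


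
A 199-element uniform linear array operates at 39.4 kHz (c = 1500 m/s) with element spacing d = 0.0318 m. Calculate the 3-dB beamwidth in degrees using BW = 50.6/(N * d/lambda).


0.3 deg


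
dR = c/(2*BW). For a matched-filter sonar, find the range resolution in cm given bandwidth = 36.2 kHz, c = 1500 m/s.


2.07 cm


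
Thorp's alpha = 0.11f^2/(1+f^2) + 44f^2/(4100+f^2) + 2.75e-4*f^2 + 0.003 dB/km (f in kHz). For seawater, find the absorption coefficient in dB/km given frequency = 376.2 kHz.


f^2 = 141526.44
alpha = 0.11*141526.44/(1+141526.44) + 44*141526.44/(4100+141526.44) + 2.75e-4*141526.44 + 0.003 = 81.794

81.794 dB/km


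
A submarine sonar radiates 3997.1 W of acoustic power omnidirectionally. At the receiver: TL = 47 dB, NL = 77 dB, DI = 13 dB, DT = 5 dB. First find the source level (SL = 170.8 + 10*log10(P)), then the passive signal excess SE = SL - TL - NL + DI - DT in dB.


Step 1: SL = 170.8 + 10*log10(3997.1) = 206.82 dB
Step 2: SE = SL - TL - NL + DI - DT = 206.82 - 47 - 77 + 13 - 5 = 90.82

90.82 dB


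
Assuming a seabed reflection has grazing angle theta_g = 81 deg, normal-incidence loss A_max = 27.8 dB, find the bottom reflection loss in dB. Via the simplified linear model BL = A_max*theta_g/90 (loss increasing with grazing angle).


25.02 dB


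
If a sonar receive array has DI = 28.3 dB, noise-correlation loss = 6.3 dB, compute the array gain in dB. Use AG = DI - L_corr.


AG = DI - L_corr = 28.3 - 6.3 = 22.0

22.0 dB


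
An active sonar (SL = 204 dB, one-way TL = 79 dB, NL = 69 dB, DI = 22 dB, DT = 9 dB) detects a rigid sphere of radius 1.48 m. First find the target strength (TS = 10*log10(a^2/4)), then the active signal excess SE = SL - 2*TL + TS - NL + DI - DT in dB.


Step 1: TS = 10*log10(1.48^2/4) = -2.62 dB
Step 2: SE = SL - 2*TL + TS - NL + DI - DT = 204 - 2*79 + (-2.62) - 69 + 22 - 9 = -12.62

-12.62 dB


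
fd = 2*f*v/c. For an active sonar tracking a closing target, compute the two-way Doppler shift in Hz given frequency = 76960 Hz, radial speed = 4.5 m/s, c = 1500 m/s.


fd = 2*f*v/c = 2 * 76960 * 4.5 / 1500 = 461.76

461.76 Hz


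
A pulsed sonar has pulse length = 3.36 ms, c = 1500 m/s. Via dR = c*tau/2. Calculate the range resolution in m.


dR = c*tau/2 = 1500 * 3.36e-3 / 2 = 2.52

2.52 m


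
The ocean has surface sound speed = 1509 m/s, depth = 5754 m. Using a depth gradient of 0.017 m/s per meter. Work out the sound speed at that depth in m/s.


c = 1509 + 0.017 * 5754 = 1606.818

1606.818 m/s


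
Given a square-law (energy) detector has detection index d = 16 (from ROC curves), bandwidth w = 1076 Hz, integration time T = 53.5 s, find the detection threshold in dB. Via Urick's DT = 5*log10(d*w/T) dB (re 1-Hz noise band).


12.54 dB


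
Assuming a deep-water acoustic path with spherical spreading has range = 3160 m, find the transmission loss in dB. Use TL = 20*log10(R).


TL = 20*log10(3160) = 69.99

69.99 dB


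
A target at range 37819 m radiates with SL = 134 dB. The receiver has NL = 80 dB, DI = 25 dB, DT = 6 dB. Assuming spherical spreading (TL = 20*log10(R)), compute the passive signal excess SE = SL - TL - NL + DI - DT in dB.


Step 1: TL = 20*log10(37819) = 91.55 dB
Step 2: SE = 134 - 91.55 - 80 + 25 - 6 = -18.55

-18.55 dB


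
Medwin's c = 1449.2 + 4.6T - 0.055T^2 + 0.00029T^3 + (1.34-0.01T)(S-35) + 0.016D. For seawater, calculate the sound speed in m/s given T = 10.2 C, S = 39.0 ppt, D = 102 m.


c = 1449.2 + 4.6*10.2 - 0.055*10.2^2 + 0.00029*10.2^3 + (1.34 - 0.01*10.2)*(39.0 - 35) + 0.016*102 = 1497.29

1497.29 m/s


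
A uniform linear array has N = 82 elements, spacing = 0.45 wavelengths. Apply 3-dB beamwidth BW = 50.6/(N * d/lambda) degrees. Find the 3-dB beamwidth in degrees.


1.37 deg


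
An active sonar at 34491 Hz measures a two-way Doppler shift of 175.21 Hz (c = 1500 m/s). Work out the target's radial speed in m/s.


From fd = 2*f*v/c, v = c*fd/(2*f) = 1500 * 175.21 / (2*34491) = 3.81

3.81 m/s


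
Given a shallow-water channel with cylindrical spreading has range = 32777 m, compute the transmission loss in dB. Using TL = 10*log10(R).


45.16 dB


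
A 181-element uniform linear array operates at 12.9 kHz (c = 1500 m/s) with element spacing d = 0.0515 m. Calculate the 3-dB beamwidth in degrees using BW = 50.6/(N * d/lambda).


0.63 deg


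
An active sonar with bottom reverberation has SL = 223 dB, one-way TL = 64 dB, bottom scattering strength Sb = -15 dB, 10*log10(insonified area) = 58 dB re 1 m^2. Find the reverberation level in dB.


138 dB


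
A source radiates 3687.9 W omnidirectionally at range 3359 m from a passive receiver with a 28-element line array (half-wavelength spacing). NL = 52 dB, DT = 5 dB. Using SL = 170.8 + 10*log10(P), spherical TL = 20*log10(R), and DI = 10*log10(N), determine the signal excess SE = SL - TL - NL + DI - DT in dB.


Step 1: SL = 170.8 + 10*log10(3687.9) = 206.47 dB
Step 2: TL = 20*log10(3359) = 70.52 dB
Step 3: DI = 10*log10(28) = 14.47 dB
Step 4: SE = SL - TL - NL + DI - DT = 206.47 - 70.52 - 52 + 14.47 - 5 = 93.42

93.42 dB


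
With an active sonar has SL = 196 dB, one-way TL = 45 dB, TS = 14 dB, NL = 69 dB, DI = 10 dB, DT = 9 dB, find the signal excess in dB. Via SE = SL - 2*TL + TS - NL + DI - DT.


SE = SL - 2*TL + TS - NL + DI - DT = 196 - 2*45 + (14) - 69 + 10 - 9 = 52

52 dB


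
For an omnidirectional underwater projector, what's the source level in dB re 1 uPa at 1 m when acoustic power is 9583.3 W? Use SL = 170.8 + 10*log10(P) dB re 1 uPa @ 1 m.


210.62 dB


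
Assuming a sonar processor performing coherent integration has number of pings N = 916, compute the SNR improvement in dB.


Gain = 10*log10(916) = 29.62

29.62 dB


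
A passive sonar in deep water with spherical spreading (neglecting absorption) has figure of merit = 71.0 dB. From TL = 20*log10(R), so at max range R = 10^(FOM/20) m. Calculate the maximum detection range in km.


3.55 km


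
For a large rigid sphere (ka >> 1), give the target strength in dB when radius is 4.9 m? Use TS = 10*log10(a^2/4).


TS = 10*log10(4.9^2 / 4) = 10*log10(6.0025) = 7.78

7.78 dB


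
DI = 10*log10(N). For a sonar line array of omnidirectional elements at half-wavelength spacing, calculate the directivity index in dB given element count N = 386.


DI = 10*log10(386) = 25.87

25.87 dB


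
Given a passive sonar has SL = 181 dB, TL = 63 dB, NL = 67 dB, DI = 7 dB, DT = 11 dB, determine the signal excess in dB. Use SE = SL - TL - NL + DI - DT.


SE = SL - TL - NL + DI - DT = 181 - 63 - 67 + 7 - 11 = 47

47 dB


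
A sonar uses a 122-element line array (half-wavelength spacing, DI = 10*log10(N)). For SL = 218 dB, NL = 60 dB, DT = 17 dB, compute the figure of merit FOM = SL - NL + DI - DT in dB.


Step 1: DI = 10*log10(122) = 20.86 dB
Step 2: FOM = SL - NL + DI - DT = 218 - 60 + 20.86 - 17 = 161.86

161.86 dB


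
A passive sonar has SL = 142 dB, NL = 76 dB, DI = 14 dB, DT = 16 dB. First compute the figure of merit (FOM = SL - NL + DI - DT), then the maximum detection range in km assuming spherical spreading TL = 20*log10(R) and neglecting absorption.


Step 1: FOM = SL - NL + DI - DT = 142 - 76 + 14 - 16 = 64 dB
Step 2: at max range FOM = TL = 20*log10(R), so R = 10^(64/20) = 1584.89 m = 1.58 km

1.58 km


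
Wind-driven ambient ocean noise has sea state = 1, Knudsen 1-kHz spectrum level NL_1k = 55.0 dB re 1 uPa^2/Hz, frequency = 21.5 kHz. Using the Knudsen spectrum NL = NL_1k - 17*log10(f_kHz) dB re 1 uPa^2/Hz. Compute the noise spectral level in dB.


NL = NL_1k - 17*log10(f_kHz) = 55.0 - 17*log10(21.5) = 55.0 - (22.65) = 32.35

32.35 dB


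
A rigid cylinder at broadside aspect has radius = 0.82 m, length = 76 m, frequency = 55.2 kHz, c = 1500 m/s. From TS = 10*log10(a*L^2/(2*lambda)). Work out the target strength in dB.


49.4 dB


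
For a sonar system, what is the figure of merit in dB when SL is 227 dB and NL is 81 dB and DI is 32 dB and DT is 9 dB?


169 dB


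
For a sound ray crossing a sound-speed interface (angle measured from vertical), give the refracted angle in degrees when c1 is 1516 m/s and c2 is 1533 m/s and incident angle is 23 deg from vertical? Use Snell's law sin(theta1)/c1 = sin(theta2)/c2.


sin(theta2) = (c2/c1)*sin(theta1) = (1533/1516)*sin(23 deg) = 0.39511
theta2 = arcsin(0.39511) = 23.27

23.27 deg


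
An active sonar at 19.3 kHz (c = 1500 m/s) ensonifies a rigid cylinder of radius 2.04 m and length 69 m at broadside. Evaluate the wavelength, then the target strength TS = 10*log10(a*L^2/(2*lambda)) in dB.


Step 1: lambda = c/f = 1500/19300 = 0.07772 m
Step 2: TS = 10*log10(a*L^2/(2*lambda)) = 10*log10(2.04*69^2/(2*0.07772)) = 47.96

47.96 dB


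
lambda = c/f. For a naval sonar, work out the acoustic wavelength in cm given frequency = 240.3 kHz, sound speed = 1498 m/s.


lambda = c/f = 1498 / 240300 = 0.0062 m = 0.62 cm

0.62 cm


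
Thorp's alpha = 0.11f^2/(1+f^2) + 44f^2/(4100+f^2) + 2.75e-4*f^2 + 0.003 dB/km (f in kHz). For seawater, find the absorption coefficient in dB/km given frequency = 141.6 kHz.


42.157 dB/km


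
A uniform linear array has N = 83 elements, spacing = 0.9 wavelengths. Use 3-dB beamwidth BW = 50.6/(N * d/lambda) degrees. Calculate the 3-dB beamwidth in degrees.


BW = 50.6 / (83 * 0.9) = 50.6 / 74.7 = 0.68

0.68 deg


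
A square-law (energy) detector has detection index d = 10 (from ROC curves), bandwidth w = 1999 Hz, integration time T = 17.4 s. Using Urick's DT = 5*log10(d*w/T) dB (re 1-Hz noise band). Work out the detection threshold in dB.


15.3 dB


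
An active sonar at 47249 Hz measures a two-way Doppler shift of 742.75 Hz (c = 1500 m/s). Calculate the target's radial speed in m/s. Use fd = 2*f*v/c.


From fd = 2*f*v/c, v = c*fd/(2*f) = 1500 * 742.75 / (2*47249) = 11.79

11.79 m/s


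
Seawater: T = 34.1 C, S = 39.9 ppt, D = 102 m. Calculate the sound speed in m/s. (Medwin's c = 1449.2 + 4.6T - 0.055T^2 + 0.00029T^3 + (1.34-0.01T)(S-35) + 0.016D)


c = 1449.2 + 4.6*34.1 - 0.055*34.1^2 + 0.00029*34.1^3 + (1.34 - 0.01*34.1)*(39.9 - 35) + 0.016*102 = 1560.13

1560.13 m/s


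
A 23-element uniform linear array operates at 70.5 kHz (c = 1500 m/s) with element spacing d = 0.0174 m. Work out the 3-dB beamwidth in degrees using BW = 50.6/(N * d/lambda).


Step 1: lambda = 1500/70500 = 0.02128 m
Step 2: d/lambda = 0.0174/0.02128 = 0.8177
Step 3: BW = 50.6/(N * d/lambda) = 50.6/(23 * 0.8177) = 2.69

2.69 deg


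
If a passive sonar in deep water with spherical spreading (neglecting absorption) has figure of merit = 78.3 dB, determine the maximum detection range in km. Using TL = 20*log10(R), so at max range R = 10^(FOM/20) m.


At max range FOM = TL, so 20*log10(R) = 78.3
R = 10^(78.3/20) = 8222.43 m = 8.22 km

8.22 km


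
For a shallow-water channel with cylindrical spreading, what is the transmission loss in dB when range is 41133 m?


46.14 dB


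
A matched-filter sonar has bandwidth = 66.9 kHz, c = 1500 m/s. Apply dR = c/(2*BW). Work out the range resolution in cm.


dR = c/(2*BW) = 1500 / (2 * 66.9e3) = 0.0112 m = 1.12 cm

1.12 cm


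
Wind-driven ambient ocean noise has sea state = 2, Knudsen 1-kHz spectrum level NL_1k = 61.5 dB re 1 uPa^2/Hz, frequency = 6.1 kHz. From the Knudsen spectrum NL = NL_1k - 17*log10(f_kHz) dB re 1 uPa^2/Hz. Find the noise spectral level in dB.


48.15 dB


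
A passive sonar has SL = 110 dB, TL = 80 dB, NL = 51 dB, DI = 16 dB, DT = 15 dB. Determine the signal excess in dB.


SE = SL - TL - NL + DI - DT = 110 - 80 - 51 + 16 - 15 = -20

-20 dB


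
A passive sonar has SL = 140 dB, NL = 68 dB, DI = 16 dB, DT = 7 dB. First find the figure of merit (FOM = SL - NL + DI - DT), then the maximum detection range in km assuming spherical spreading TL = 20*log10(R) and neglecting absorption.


Step 1: FOM = SL - NL + DI - DT = 140 - 68 + 16 - 7 = 81 dB
Step 2: at max range FOM = TL = 20*log10(R), so R = 10^(81/20) = 11220.18 m = 11.22 km

11.22 km


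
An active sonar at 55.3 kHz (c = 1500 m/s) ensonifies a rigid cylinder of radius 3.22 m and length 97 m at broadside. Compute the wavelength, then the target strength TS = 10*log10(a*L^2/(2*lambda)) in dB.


Step 1: lambda = c/f = 1500/55300 = 0.02712 m
Step 2: TS = 10*log10(a*L^2/(2*lambda)) = 10*log10(3.22*97^2/(2*0.02712)) = 57.47

57.47 dB


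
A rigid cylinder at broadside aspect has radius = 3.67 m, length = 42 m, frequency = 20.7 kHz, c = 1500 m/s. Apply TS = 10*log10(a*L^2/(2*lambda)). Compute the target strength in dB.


lambda = 1500/20700 = 0.07246 m
TS = 10*log10(3.67*42^2/(2*0.07246)) = 46.5

46.5 dB


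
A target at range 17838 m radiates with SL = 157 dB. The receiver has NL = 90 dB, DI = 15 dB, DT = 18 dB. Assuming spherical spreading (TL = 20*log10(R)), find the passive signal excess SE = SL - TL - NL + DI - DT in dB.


Step 1: TL = 20*log10(17838) = 85.03 dB
Step 2: SE = 157 - 85.03 - 90 + 15 - 18 = -21.03

-21.03 dB


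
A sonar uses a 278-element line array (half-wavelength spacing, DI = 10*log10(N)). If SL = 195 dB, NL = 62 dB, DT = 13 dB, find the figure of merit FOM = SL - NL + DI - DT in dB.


144.44 dB


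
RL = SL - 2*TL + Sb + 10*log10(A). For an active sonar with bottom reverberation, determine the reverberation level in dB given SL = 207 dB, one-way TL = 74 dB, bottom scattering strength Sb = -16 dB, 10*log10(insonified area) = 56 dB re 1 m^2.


99 dB


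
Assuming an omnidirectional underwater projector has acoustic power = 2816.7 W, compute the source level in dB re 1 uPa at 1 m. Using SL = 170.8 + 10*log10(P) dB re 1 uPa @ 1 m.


SL = 170.8 + 10*log10(2816.7) = 170.8 + 34.5 = 205.3

205.3 dB


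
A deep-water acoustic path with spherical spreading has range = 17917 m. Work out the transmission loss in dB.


TL = 20*log10(17917) = 85.07

85.07 dB


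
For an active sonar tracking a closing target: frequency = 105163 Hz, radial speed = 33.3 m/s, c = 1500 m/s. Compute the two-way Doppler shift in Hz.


fd = 2*f*v/c = 2 * 105163 * 33.3 / 1500 = 4669.24

4669.24 Hz


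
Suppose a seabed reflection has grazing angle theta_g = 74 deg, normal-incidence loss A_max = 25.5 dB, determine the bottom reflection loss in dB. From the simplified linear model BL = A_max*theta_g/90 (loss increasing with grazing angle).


BL = A_max * theta_g / 90 = 25.5 * 74 / 90 = 20.97

20.97 dB


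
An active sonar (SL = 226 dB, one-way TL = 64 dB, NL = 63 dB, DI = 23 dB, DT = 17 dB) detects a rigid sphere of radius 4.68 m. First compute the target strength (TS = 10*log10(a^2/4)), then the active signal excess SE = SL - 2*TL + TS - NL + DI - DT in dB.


Step 1: TS = 10*log10(4.68^2/4) = 7.38 dB
Step 2: SE = SL - 2*TL + TS - NL + DI - DT = 226 - 2*64 + (7.38) - 63 + 23 - 17 = 48.38

48.38 dB


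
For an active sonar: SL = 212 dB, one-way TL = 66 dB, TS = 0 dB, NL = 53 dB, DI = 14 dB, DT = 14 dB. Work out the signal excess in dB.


SE = SL - 2*TL + TS - NL + DI - DT = 212 - 2*66 + (0) - 53 + 14 - 14 = 27

27 dB


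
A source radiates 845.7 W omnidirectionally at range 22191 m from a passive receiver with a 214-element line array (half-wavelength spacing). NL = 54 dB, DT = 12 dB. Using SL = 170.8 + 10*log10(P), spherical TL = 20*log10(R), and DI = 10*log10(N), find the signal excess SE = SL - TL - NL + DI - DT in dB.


Step 1: SL = 170.8 + 10*log10(845.7) = 200.07 dB
Step 2: TL = 20*log10(22191) = 86.92 dB
Step 3: DI = 10*log10(214) = 23.3 dB
Step 4: SE = SL - TL - NL + DI - DT = 200.07 - 86.92 - 54 + 23.3 - 12 = 70.45

70.45 dB


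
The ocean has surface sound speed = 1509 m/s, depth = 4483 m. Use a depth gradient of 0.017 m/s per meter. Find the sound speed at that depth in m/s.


c = 1509 + 0.017 * 4483 = 1585.211

1585.211 m/s


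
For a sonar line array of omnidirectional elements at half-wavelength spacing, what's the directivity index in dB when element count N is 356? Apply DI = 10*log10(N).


DI = 10*log10(356) = 25.51

25.51 dB


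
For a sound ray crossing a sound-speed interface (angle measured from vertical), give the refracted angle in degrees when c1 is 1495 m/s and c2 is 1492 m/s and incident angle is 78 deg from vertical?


77.47 deg


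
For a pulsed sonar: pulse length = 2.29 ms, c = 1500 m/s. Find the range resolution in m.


1.7175 m


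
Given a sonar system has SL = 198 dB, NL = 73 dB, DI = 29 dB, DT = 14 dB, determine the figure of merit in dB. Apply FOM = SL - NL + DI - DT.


FOM = SL - NL + DI - DT = 198 - 73 + 29 - 14 = 140

140 dB


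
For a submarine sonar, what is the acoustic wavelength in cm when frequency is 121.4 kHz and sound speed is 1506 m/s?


lambda = c/f = 1506 / 121400 = 0.0124 m = 1.24 cm

1.24 cm


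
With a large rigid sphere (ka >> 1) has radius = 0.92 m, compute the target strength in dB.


TS = 10*log10(0.92^2 / 4) = 10*log10(0.2116) = -6.74

-6.74 dB


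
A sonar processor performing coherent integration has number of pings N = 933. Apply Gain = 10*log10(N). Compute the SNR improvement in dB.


29.7 dB


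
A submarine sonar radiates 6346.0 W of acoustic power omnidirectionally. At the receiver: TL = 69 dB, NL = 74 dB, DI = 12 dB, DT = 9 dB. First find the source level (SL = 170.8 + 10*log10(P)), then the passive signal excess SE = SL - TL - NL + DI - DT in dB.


Step 1: SL = 170.8 + 10*log10(6346.0) = 208.83 dB
Step 2: SE = SL - TL - NL + DI - DT = 208.83 - 69 - 74 + 12 - 9 = 68.83

68.83 dB


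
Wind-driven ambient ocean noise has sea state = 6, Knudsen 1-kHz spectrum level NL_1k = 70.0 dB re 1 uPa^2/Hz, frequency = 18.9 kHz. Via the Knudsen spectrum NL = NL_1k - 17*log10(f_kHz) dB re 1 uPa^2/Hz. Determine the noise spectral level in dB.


48.3 dB


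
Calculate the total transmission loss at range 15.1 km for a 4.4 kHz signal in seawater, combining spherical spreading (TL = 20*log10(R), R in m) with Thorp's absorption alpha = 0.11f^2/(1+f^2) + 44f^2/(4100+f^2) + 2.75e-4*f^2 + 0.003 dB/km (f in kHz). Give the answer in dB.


Step 1 (Thorp): alpha = 0.11*19.36/(1+19.36) + 44*19.36/(4100+19.36) + 2.75e-4*19.36 + 0.003 = 0.3197 dB/km
Step 2: TL_spread = 20*log10(15100) = 83.58 dB
Step 3: TL_abs = alpha*R = 0.3197 * 15.1 = 4.83 dB
Step 4: TL_total = 83.58 + 4.83 = 88.41

88.41 dB


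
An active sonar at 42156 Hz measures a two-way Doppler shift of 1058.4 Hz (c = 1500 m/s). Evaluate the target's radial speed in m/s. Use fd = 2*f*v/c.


18.83 m/s


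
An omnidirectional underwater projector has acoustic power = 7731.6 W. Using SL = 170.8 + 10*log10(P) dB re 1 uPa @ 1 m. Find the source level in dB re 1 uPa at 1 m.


209.68 dB


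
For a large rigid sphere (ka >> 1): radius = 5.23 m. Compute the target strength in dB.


TS = 10*log10(5.23^2 / 4) = 10*log10(6.838225) = 8.35

8.35 dB


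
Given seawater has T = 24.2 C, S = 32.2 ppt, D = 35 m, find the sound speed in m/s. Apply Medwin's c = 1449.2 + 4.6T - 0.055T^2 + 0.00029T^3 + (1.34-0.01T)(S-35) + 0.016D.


c = 1449.2 + 4.6*24.2 - 0.055*24.2^2 + 0.00029*24.2^3 + (1.34 - 0.01*24.2)*(32.2 - 35) + 0.016*35 = 1529.91

1529.91 m/s


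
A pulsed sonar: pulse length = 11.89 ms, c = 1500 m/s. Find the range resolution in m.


dR = c*tau/2 = 1500 * 11.89e-3 / 2 = 8.9175

8.9175 m


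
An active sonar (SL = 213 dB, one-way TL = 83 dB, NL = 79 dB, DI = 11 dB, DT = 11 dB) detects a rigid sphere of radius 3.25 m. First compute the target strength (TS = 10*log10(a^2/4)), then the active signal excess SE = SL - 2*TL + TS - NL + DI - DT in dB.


Step 1: TS = 10*log10(3.25^2/4) = 4.22 dB
Step 2: SE = SL - 2*TL + TS - NL + DI - DT = 213 - 2*83 + (4.22) - 79 + 11 - 11 = -27.78

-27.78 dB
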